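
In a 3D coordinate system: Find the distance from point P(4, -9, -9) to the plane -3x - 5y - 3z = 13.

distance = |a·x₀ + b·y₀ + c·z₀ - d| / √(a² + b² + c²)
  = |(-3)·4 + (-5)·(-9) + (-3)·(-9) - 13| / √((-3)² + (-5)² + (-3)²)
  = |-12 + 45 + 27 - 13| / √(9 + 25 + 9)
  = |47| / √43
  = 47 / 6.557
  ≈ 7.167

7.167


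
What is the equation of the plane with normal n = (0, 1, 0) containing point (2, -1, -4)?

The plane through P with normal n = (a, b, c) satisfies n·(r - P) = 0,
i.e. ax + by + cz = a·x₀ + b·y₀ + c·z₀.
d = 0·2 + 1·(-1) + 0·(-4)
  = 0 - 1 + 0
  = -1
Equation: y = -1

y = -1


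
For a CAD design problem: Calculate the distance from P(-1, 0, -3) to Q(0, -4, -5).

d = √[(x₂-x₁)² + (y₂-y₁)² + (z₂-z₁)²]
  = √[1² + (-4)² + (-2)²]
  = √[1 + 16 + 4]
  = √21
  ≈ 4.583

4.583


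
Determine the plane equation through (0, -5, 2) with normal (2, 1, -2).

The plane through P with normal n = (a, b, c) satisfies n·(r - P) = 0,
i.e. ax + by + cz = a·x₀ + b·y₀ + c·z₀.
d = 2·0 + 1·(-5) + (-2)·2
  = 0 - 5 - 4
  = -9
Equation: 2x + y - 2z = -9

2x + y - 2z = -9


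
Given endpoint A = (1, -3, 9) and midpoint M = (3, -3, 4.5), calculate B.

B = 2M - A
  = (2·3 - 1, 2·(-3) - (-3), 2·4.5 - 9)
  = (6 - 1, -6 + 3, 9 - 9)
  = (5, -3, 0)

(5, -3, 0)


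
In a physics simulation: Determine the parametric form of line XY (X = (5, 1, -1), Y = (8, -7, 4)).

Direction vector d = Y - X = (8 - 5, -7 - 1, 4 + 1) = (3, -8, 5)
Parametric form r = X + t·d:
x = 5 + 3t, y = 1 - 8t, z = -1 + 5t

x = 5 + 3t, y = 1 - 8t, z = -1 + 5t


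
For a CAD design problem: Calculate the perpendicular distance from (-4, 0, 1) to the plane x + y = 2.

distance = |a·x₀ + b·y₀ + c·z₀ - d| / √(a² + b² + c²)
  = |1·(-4) + 1·0 + 0·1 - 2| / √(1² + 1² + 0²)
  = |-4 + 0 + 0 - 2| / √(1 + 1 + 0)
  = |-6| / √2
  = 6 / 1.414
  ≈ 4.243

4.243


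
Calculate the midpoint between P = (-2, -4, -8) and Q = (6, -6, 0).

M = ((x₁+x₂)/2, (y₁+y₂)/2, (z₁+z₂)/2)
  = ((-2 + 6)/2, (-4 - 6)/2, (-8 + 0)/2)
  = (4/2, -10/2, -8/2)
  = (2, -5, -4)

(2, -5, -4)


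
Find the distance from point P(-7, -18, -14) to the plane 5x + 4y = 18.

distance = |a·x₀ + b·y₀ + c·z₀ - d| / √(a² + b² + c²)
  = |5·(-7) + 4·(-18) + 0·(-14) - 18| / √(5² + 4² + 0²)
  = |-35 - 72 + 0 - 18| / √(25 + 16 + 0)
  = |-125| / √41
  = 125 / 6.403
  ≈ 19.52

19.52


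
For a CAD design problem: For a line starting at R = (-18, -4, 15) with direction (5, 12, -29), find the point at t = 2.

P(t) = R + t·d
  = (-18 + 5·2, -4 + 12·2, 15 + (-29)·2)
  = (-18 + 10, -4 + 24, 15 - 58)
  = (-8, 20, -43)

(-8, 20, -43)


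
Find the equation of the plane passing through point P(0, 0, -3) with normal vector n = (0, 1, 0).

The plane through P with normal n = (a, b, c) satisfies n·(r - P) = 0,
i.e. ax + by + cz = a·x₀ + b·y₀ + c·z₀.
d = 0·0 + 1·0 + 0·(-3)
  = 0 + 0 + 0
  = 0
Equation: y = 0

y = 0


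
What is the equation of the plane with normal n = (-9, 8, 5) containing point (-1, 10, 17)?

The plane through P with normal n = (a, b, c) satisfies n·(r - P) = 0,
i.e. ax + by + cz = a·x₀ + b·y₀ + c·z₀.
d = (-9)·(-1) + 8·10 + 5·17
  = 9 + 80 + 85
  = 174
Equation: -9x + 8y + 5z = 174

-9x + 8y + 5z = 174


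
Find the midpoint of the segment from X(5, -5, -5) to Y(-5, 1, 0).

M = ((x₁+x₂)/2, (y₁+y₂)/2, (z₁+z₂)/2)
  = ((5 - 5)/2, (-5 + 1)/2, (-5 + 0)/2)
  = (0/2, -4/2, -5/2)
  = (0, -2, -2.5)

(0, -2, -2.5)


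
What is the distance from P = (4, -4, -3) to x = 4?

distance = |a·x₀ + b·y₀ + c·z₀ - d| / √(a² + b² + c²)
  = |1·4 + 0·(-4) + 0·(-3) - 4| / √(1² + 0² + 0²)
  = |4 + 0 + 0 - 4| / √(1 + 0 + 0)
  = |0| / √1
  = 0 / 1
  ≈ 0

0


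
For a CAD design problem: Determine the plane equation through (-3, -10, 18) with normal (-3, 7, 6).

The plane through P with normal n = (a, b, c) satisfies n·(r - P) = 0,
i.e. ax + by + cz = a·x₀ + b·y₀ + c·z₀.
d = (-3)·(-3) + 7·(-10) + 6·18
  = 9 - 70 + 108
  = 47
Equation: -3x + 7y + 6z = 47

-3x + 7y + 6z = 47


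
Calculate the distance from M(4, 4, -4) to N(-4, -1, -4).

d = √[(x₂-x₁)² + (y₂-y₁)² + (z₂-z₁)²]
  = √[(-8)² + (-5)² + 0²]
  = √[64 + 25 + 0]
  = √89
  ≈ 9.434

9.434


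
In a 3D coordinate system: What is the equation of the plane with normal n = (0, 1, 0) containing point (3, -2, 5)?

The plane through P with normal n = (a, b, c) satisfies n·(r - P) = 0,
i.e. ax + by + cz = a·x₀ + b·y₀ + c·z₀.
d = 0·3 + 1·(-2) + 0·5
  = 0 - 2 + 0
  = -2
Equation: y = -2

y = -2


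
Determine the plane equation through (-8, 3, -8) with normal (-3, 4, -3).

The plane through P with normal n = (a, b, c) satisfies n·(r - P) = 0,
i.e. ax + by + cz = a·x₀ + b·y₀ + c·z₀.
d = (-3)·(-8) + 4·3 + (-3)·(-8)
  = 24 + 12 + 24
  = 60
Equation: -3x + 4y - 3z = 60

-3x + 4y - 3z = 60


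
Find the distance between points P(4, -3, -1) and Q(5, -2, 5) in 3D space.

d = √[(x₂-x₁)² + (y₂-y₁)² + (z₂-z₁)²]
  = √[1² + 1² + 6²]
  = √[1 + 1 + 36]
  = √38
  ≈ 6.164

6.164


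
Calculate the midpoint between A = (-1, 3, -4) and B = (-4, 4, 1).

M = ((x₁+x₂)/2, (y₁+y₂)/2, (z₁+z₂)/2)
  = ((-1 - 4)/2, (3 + 4)/2, (-4 + 1)/2)
  = (-5/2, 7/2, -3/2)
  = (-2.5, 3.5, -1.5)

(-2.5, 3.5, -1.5)


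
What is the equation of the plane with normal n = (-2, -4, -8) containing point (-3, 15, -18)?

The plane through P with normal n = (a, b, c) satisfies n·(r - P) = 0,
i.e. ax + by + cz = a·x₀ + b·y₀ + c·z₀.
d = (-2)·(-3) + (-4)·15 + (-8)·(-18)
  = 6 - 60 + 144
  = 90
Equation: -2x - 4y - 8z = 90

-2x - 4y - 8z = 90


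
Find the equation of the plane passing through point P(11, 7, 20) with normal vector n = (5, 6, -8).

The plane through P with normal n = (a, b, c) satisfies n·(r - P) = 0,
i.e. ax + by + cz = a·x₀ + b·y₀ + c·z₀.
d = 5·11 + 6·7 + (-8)·20
  = 55 + 42 - 160
  = -63
Equation: 5x + 6y - 8z = -63

5x + 6y - 8z = -63


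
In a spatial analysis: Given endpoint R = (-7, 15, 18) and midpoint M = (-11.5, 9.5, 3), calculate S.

S = 2M - R
  = (2·(-11.5) - (-7), 2·9.5 - 15, 2·3 - 18)
  = (-23 + 7, 19 - 15, 6 - 18)
  = (-16, 4, -12)

(-16, 4, -12)


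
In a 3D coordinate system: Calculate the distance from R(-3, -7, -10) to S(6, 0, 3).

d = √[(x₂-x₁)² + (y₂-y₁)² + (z₂-z₁)²]
  = √[9² + 7² + 13²]
  = √[81 + 49 + 169]
  = √299
  ≈ 17.29

17.29


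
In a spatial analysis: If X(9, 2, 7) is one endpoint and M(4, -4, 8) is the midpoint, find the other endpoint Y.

Y = 2M - X
  = (2·4 - 9, 2·(-4) - 2, 2·8 - 7)
  = (8 - 9, -8 - 2, 16 - 7)
  = (-1, -10, 9)

(-1, -10, 9)


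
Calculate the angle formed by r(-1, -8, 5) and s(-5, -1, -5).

r·s = (-1)·(-5) + (-8)·(-1) + 5·(-5) = 5 + 8 - 25 = -12
|r| = √((-1)² + (-8)² + 5²) = √90 ≈ 9.487
|s| = √((-5)² + (-1)² + (-5)²) = √51 ≈ 7.141
cos θ = (r·s)/(|r||s|) = -12/(9.487·7.141) ≈ -0.1771
θ = arccos(-0.1771) ≈ 100.2°

100.2°


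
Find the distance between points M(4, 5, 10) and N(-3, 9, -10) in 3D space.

d = √[(x₂-x₁)² + (y₂-y₁)² + (z₂-z₁)²]
  = √[(-7)² + 4² + (-20)²]
  = √[49 + 16 + 400]
  = √465
  ≈ 21.56

21.56


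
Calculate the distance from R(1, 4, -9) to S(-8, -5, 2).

d = √[(x₂-x₁)² + (y₂-y₁)² + (z₂-z₁)²]
  = √[(-9)² + (-9)² + 11²]
  = √[81 + 81 + 121]
  = √283
  ≈ 16.82

16.82


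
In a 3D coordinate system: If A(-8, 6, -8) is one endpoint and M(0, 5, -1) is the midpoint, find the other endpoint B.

B = 2M - A
  = (2·0 - (-8), 2·5 - 6, 2·(-1) - (-8))
  = (0 + 8, 10 - 6, -2 + 8)
  = (8, 4, 6)

(8, 4, 6)


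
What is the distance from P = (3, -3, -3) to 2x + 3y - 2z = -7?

distance = |a·x₀ + b·y₀ + c·z₀ - d| / √(a² + b² + c²)
  = |2·3 + 3·(-3) + (-2)·(-3) - (-7)| / √(2² + 3² + (-2)²)
  = |6 - 9 + 6 + 7| / √(4 + 9 + 4)
  = |10| / √17
  = 10 / 4.123
  ≈ 2.425

2.425


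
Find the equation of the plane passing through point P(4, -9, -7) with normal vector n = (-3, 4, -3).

The plane through P with normal n = (a, b, c) satisfies n·(r - P) = 0,
i.e. ax + by + cz = a·x₀ + b·y₀ + c·z₀.
d = (-3)·4 + 4·(-9) + (-3)·(-7)
  = -12 - 36 + 21
  = -27
Equation: -3x + 4y - 3z = -27

-3x + 4y - 3z = -27


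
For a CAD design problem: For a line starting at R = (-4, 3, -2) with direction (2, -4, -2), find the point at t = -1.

P(t) = R + t·d
  = (-4 + 2·(-1), 3 + (-4)·(-1), -2 + (-2)·(-1))
  = (-4 - 2, 3 + 4, -2 + 2)
  = (-6, 7, 0)

(-6, 7, 0)


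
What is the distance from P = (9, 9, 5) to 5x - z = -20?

distance = |a·x₀ + b·y₀ + c·z₀ - d| / √(a² + b² + c²)
  = |5·9 + 0·9 + (-1)·5 - (-20)| / √(5² + 0² + (-1)²)
  = |45 + 0 - 5 + 20| / √(25 + 0 + 1)
  = |60| / √26
  = 60 / 5.099
  ≈ 11.77

11.77


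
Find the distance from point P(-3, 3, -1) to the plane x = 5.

distance = |a·x₀ + b·y₀ + c·z₀ - d| / √(a² + b² + c²)
  = |1·(-3) + 0·3 + 0·(-1) - 5| / √(1² + 0² + 0²)
  = |-3 + 0 + 0 - 5| / √(1 + 0 + 0)
  = |-8| / √1
  = 8 / 1
  ≈ 8

8


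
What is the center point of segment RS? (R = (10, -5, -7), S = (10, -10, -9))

M = ((x₁+x₂)/2, (y₁+y₂)/2, (z₁+z₂)/2)
  = ((10 + 10)/2, (-5 - 10)/2, (-7 - 9)/2)
  = (20/2, -15/2, -16/2)
  = (10, -7.5, -8)

(10, -7.5, -8)


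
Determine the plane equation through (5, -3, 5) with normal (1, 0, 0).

The plane through P with normal n = (a, b, c) satisfies n·(r - P) = 0,
i.e. ax + by + cz = a·x₀ + b·y₀ + c·z₀.
d = 1·5 + 0·(-3) + 0·5
  = 5 + 0 + 0
  = 5
Equation: x = 5

x = 5


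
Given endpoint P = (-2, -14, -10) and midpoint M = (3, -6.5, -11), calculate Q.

Q = 2M - P
  = (2·3 - (-2), 2·(-6.5) - (-14), 2·(-11) - (-10))
  = (6 + 2, -13 + 14, -22 + 10)
  = (8, 1, -12)

(8, 1, -12)


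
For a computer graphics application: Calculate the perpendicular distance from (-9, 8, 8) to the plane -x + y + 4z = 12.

distance = |a·x₀ + b·y₀ + c·z₀ - d| / √(a² + b² + c²)
  = |(-1)·(-9) + 1·8 + 4·8 - 12| / √((-1)² + 1² + 4²)
  = |9 + 8 + 32 - 12| / √(1 + 1 + 16)
  = |37| / √18
  = 37 / 4.243
  ≈ 8.721

8.721


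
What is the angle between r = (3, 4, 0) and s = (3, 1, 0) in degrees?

r·s = 3·3 + 4·1 + 0·0 = 9 + 4 + 0 = 13
|r| = √(3² + 4² + 0²) = √25 ≈ 5
|s| = √(3² + 1² + 0²) = √10 ≈ 3.162
cos θ = (r·s)/(|r||s|) = 13/(5·3.162) ≈ 0.8222
θ = arccos(0.8222) ≈ 34.7°

34.7°


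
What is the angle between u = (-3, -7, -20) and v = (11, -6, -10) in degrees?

u·v = (-3)·11 + (-7)·(-6) + (-20)·(-10) = -33 + 42 + 200 = 209
|u| = √((-3)² + (-7)² + (-20)²) = √458 ≈ 21.4
|v| = √(11² + (-6)² + (-10)²) = √257 ≈ 16.03
cos θ = (u·v)/(|u||v|) = 209/(21.4·16.03) ≈ 0.6092
θ = arccos(0.6092) ≈ 52.47°

52.47°


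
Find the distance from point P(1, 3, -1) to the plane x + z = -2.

distance = |a·x₀ + b·y₀ + c·z₀ - d| / √(a² + b² + c²)
  = |1·1 + 0·3 + 1·(-1) - (-2)| / √(1² + 0² + 1²)
  = |1 + 0 - 1 + 2| / √(1 + 0 + 1)
  = |2| / √2
  = 2 / 1.414
  ≈ 1.414

1.414


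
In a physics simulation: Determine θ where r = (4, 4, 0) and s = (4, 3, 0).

r·s = 4·4 + 4·3 + 0·0 = 16 + 12 + 0 = 28
|r| = √(4² + 4² + 0²) = √32 ≈ 5.657
|s| = √(4² + 3² + 0²) = √25 ≈ 5
cos θ = (r·s)/(|r||s|) = 28/(5.657·5) ≈ 0.9899
θ = arccos(0.9899) ≈ 8.13°

8.13°


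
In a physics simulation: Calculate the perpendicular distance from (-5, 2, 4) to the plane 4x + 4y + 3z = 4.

distance = |a·x₀ + b·y₀ + c·z₀ - d| / √(a² + b² + c²)
  = |4·(-5) + 4·2 + 3·4 - 4| / √(4² + 4² + 3²)
  = |-20 + 8 + 12 - 4| / √(16 + 16 + 9)
  = |-4| / √41
  = 4 / 6.403
  ≈ 0.6247

0.6247


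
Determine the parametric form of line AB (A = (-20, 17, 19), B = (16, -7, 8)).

Direction vector d = B - A = (16 + 20, -7 - 17, 8 - 19) = (36, -24, -11)
Parametric form r = A + t·d:
x = -20 + 36t, y = 17 - 24t, z = 19 - 11t

x = -20 + 36t, y = 17 - 24t, z = 19 - 11t


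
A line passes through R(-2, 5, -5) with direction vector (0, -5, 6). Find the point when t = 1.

P(t) = R + t·d
  = (-2 + 0·1, 5 + (-5)·1, -5 + 6·1)
  = (-2 + 0, 5 - 5, -5 + 6)
  = (-2, 0, 1)

(-2, 0, 1)


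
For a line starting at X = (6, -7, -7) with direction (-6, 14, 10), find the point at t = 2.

P(t) = X + t·d
  = (6 + (-6)·2, -7 + 14·2, -7 + 10·2)
  = (6 - 12, -7 + 28, -7 + 20)
  = (-6, 21, 13)

(-6, 21, 13)


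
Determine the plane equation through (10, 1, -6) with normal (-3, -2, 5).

The plane through P with normal n = (a, b, c) satisfies n·(r - P) = 0,
i.e. ax + by + cz = a·x₀ + b·y₀ + c·z₀.
d = (-3)·10 + (-2)·1 + 5·(-6)
  = -30 - 2 - 30
  = -62
Equation: -3x - 2y + 5z = -62

-3x - 2y + 5z = -62


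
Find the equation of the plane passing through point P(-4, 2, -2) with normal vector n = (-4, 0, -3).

The plane through P with normal n = (a, b, c) satisfies n·(r - P) = 0,
i.e. ax + by + cz = a·x₀ + b·y₀ + c·z₀.
d = (-4)·(-4) + 0·2 + (-3)·(-2)
  = 16 + 0 + 6
  = 22
Equation: -4x - 3z = 22

-4x - 3z = 22


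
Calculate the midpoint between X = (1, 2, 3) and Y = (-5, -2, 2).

M = ((x₁+x₂)/2, (y₁+y₂)/2, (z₁+z₂)/2)
  = ((1 - 5)/2, (2 - 2)/2, (3 + 2)/2)
  = (-4/2, 0/2, 5/2)
  = (-2, 0, 2.5)

(-2, 0, 2.5)


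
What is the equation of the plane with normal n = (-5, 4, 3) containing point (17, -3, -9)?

The plane through P with normal n = (a, b, c) satisfies n·(r - P) = 0,
i.e. ax + by + cz = a·x₀ + b·y₀ + c·z₀.
d = (-5)·17 + 4·(-3) + 3·(-9)
  = -85 - 12 - 27
  = -124
Equation: -5x + 4y + 3z = -124

-5x + 4y + 3z = -124


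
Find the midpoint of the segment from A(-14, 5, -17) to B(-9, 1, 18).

M = ((x₁+x₂)/2, (y₁+y₂)/2, (z₁+z₂)/2)
  = ((-14 - 9)/2, (5 + 1)/2, (-17 + 18)/2)
  = (-23/2, 6/2, 1/2)
  = (-11.5, 3, 0.5)

(-11.5, 3, 0.5)


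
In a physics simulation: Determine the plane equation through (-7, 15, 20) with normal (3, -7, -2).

The plane through P with normal n = (a, b, c) satisfies n·(r - P) = 0,
i.e. ax + by + cz = a·x₀ + b·y₀ + c·z₀.
d = 3·(-7) + (-7)·15 + (-2)·20
  = -21 - 105 - 40
  = -166
Equation: 3x - 7y - 2z = -166

3x - 7y - 2z = -166


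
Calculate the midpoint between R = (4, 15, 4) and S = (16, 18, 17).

M = ((x₁+x₂)/2, (y₁+y₂)/2, (z₁+z₂)/2)
  = ((4 + 16)/2, (15 + 18)/2, (4 + 17)/2)
  = (20/2, 33/2, 21/2)
  = (10, 16.5, 10.5)

(10, 16.5, 10.5)


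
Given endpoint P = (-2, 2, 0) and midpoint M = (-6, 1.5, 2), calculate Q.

Q = 2M - P
  = (2·(-6) - (-2), 2·1.5 - 2, 2·2 - 0)
  = (-12 + 2, 3 - 2, 4 + 0)
  = (-10, 1, 4)

(-10, 1, 4)


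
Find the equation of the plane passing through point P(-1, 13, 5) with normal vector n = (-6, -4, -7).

The plane through P with normal n = (a, b, c) satisfies n·(r - P) = 0,
i.e. ax + by + cz = a·x₀ + b·y₀ + c·z₀.
d = (-6)·(-1) + (-4)·13 + (-7)·5
  = 6 - 52 - 35
  = -81
Equation: -6x - 4y - 7z = -81

-6x - 4y - 7z = -81


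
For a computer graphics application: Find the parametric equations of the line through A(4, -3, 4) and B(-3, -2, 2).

Direction vector d = B - A = (-3 - 4, -2 + 3, 2 - 4) = (-7, 1, -2)
Parametric form r = A + t·d:
x = 4 - 7t, y = -3 + t, z = 4 - 2t

x = 4 - 7t, y = -3 + t, z = 4 - 2t


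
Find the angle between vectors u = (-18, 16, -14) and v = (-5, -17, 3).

u·v = (-18)·(-5) + 16·(-17) + (-14)·3 = 90 - 272 - 42 = -224
|u| = √((-18)² + 16² + (-14)²) = √776 ≈ 27.86
|v| = √((-5)² + (-17)² + 3²) = √323 ≈ 17.97
cos θ = (u·v)/(|u||v|) = -224/(27.86·17.97) ≈ -0.4474
θ = arccos(-0.4474) ≈ 116.6°

116.6°


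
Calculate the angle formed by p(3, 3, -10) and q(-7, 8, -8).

p·q = 3·(-7) + 3·8 + (-10)·(-8) = -21 + 24 + 80 = 83
|p| = √(3² + 3² + (-10)²) = √118 ≈ 10.86
|q| = √((-7)² + 8² + (-8)²) = √177 ≈ 13.3
cos θ = (p·q)/(|p||q|) = 83/(10.86·13.3) ≈ 0.5743
θ = arccos(0.5743) ≈ 54.95°

54.95°


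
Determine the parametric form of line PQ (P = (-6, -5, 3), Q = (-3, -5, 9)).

Direction vector d = Q - P = (-3 + 6, -5 + 5, 9 - 3) = (3, 0, 6)
Parametric form r = P + t·d:
x = -6 + 3t, y = -5, z = 3 + 6t

x = -6 + 3t, y = -5, z = 3 + 6t


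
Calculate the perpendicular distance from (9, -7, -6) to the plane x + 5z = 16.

distance = |a·x₀ + b·y₀ + c·z₀ - d| / √(a² + b² + c²)
  = |1·9 + 0·(-7) + 5·(-6) - 16| / √(1² + 0² + 5²)
  = |9 + 0 - 30 - 16| / √(1 + 0 + 25)
  = |-37| / √26
  = 37 / 5.099
  ≈ 7.256

7.256


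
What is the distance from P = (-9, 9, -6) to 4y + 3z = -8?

distance = |a·x₀ + b·y₀ + c·z₀ - d| / √(a² + b² + c²)
  = |0·(-9) + 4·9 + 3·(-6) - (-8)| / √(0² + 4² + 3²)
  = |0 + 36 - 18 + 8| / √(0 + 16 + 9)
  = |26| / √25
  = 26 / 5
  ≈ 5.2

5.2


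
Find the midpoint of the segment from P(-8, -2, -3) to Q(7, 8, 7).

M = ((x₁+x₂)/2, (y₁+y₂)/2, (z₁+z₂)/2)
  = ((-8 + 7)/2, (-2 + 8)/2, (-3 + 7)/2)
  = (-1/2, 6/2, 4/2)
  = (-0.5, 3, 2)

(-0.5, 3, 2)


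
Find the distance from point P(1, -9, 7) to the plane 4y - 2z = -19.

distance = |a·x₀ + b·y₀ + c·z₀ - d| / √(a² + b² + c²)
  = |0·1 + 4·(-9) + (-2)·7 - (-19)| / √(0² + 4² + (-2)²)
  = |0 - 36 - 14 + 19| / √(0 + 16 + 4)
  = |-31| / √20
  = 31 / 4.472
  ≈ 6.932

6.932


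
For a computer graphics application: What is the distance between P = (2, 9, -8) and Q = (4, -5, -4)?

d = √[(x₂-x₁)² + (y₂-y₁)² + (z₂-z₁)²]
  = √[2² + (-14)² + 4²]
  = √[4 + 196 + 16]
  = √216
  ≈ 14.7

14.7


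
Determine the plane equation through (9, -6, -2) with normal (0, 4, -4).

The plane through P with normal n = (a, b, c) satisfies n·(r - P) = 0,
i.e. ax + by + cz = a·x₀ + b·y₀ + c·z₀.
d = 0·9 + 4·(-6) + (-4)·(-2)
  = 0 - 24 + 8
  = -16
Equation: 4y - 4z = -16

4y - 4z = -16


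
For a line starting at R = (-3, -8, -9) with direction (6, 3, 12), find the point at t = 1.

P(t) = R + t·d
  = (-3 + 6·1, -8 + 3·1, -9 + 12·1)
  = (-3 + 6, -8 + 3, -9 + 12)
  = (3, -5, 3)

(3, -5, 3)


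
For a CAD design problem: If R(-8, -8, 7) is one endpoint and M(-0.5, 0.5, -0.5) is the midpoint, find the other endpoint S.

S = 2M - R
  = (2·(-0.5) - (-8), 2·0.5 - (-8), 2·(-0.5) - 7)
  = (-1 + 8, 1 + 8, -1 - 7)
  = (7, 9, -8)

(7, 9, -8)


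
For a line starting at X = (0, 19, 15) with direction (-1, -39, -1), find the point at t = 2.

P(t) = X + t·d
  = (0 + (-1)·2, 19 + (-39)·2, 15 + (-1)·2)
  = (0 - 2, 19 - 78, 15 - 2)
  = (-2, -59, 13)

(-2, -59, 13)


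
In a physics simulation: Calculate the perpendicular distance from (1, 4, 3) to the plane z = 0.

distance = |a·x₀ + b·y₀ + c·z₀ - d| / √(a² + b² + c²)
  = |0·1 + 0·4 + 1·3 - 0| / √(0² + 0² + 1²)
  = |0 + 0 + 3 + 0| / √(0 + 0 + 1)
  = |3| / √1
  = 3 / 1
  ≈ 3

3


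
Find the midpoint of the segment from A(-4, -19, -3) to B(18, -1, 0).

M = ((x₁+x₂)/2, (y₁+y₂)/2, (z₁+z₂)/2)
  = ((-4 + 18)/2, (-19 - 1)/2, (-3 + 0)/2)
  = (14/2, -20/2, -3/2)
  = (7, -10, -1.5)

(7, -10, -1.5)


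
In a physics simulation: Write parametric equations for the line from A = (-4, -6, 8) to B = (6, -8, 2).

Direction vector d = B - A = (6 + 4, -8 + 6, 2 - 8) = (10, -2, -6)
Parametric form r = A + t·d:
x = -4 + 10t, y = -6 - 2t, z = 8 - 6t

x = -4 + 10t, y = -6 - 2t, z = 8 - 6t


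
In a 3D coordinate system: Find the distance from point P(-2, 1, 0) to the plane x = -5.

distance = |a·x₀ + b·y₀ + c·z₀ - d| / √(a² + b² + c²)
  = |1·(-2) + 0·1 + 0·0 - (-5)| / √(1² + 0² + 0²)
  = |-2 + 0 + 0 + 5| / √(1 + 0 + 0)
  = |3| / √1
  = 3 / 1
  ≈ 3

3


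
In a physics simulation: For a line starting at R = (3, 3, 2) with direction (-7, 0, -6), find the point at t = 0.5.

P(t) = R + t·d
  = (3 + (-7)·0.5, 3 + 0·0.5, 2 + (-6)·0.5)
  = (3 - 3.5, 3 + 0, 2 - 3)
  = (-0.5, 3, -1)

(-0.5, 3, -1)


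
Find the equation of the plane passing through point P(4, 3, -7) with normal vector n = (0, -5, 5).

The plane through P with normal n = (a, b, c) satisfies n·(r - P) = 0,
i.e. ax + by + cz = a·x₀ + b·y₀ + c·z₀.
d = 0·4 + (-5)·3 + 5·(-7)
  = 0 - 15 - 35
  = -50
Equation: -5y + 5z = -50

-5y + 5z = -50


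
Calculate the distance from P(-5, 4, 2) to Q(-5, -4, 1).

d = √[(x₂-x₁)² + (y₂-y₁)² + (z₂-z₁)²]
  = √[0² + (-8)² + (-1)²]
  = √[0 + 64 + 1]
  = √65
  ≈ 8.062

8.062


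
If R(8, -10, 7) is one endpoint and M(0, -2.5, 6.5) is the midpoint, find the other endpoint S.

S = 2M - R
  = (2·0 - 8, 2·(-2.5) - (-10), 2·6.5 - 7)
  = (0 - 8, -5 + 10, 13 - 7)
  = (-8, 5, 6)

(-8, 5, 6)


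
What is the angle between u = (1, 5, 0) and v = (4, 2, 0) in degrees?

u·v = 1·4 + 5·2 + 0·0 = 4 + 10 + 0 = 14
|u| = √(1² + 5² + 0²) = √26 ≈ 5.099
|v| = √(4² + 2² + 0²) = √20 ≈ 4.472
cos θ = (u·v)/(|u||v|) = 14/(5.099·4.472) ≈ 0.6139
θ = arccos(0.6139) ≈ 52.13°

52.13°


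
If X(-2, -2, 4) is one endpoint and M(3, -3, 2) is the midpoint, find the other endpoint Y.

Y = 2M - X
  = (2·3 - (-2), 2·(-3) - (-2), 2·2 - 4)
  = (6 + 2, -6 + 2, 4 - 4)
  = (8, -4, 0)

(8, -4, 0)


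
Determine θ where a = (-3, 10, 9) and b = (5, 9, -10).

a·b = (-3)·5 + 10·9 + 9·(-10) = -15 + 90 - 90 = -15
|a| = √((-3)² + 10² + 9²) = √190 ≈ 13.78
|b| = √(5² + 9² + (-10)²) = √206 ≈ 14.35
cos θ = (a·b)/(|a||b|) = -15/(13.78·14.35) ≈ -0.07582
θ = arccos(-0.07582) ≈ 94.35°

94.35°


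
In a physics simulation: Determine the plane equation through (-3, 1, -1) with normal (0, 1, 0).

The plane through P with normal n = (a, b, c) satisfies n·(r - P) = 0,
i.e. ax + by + cz = a·x₀ + b·y₀ + c·z₀.
d = 0·(-3) + 1·1 + 0·(-1)
  = 0 + 1 + 0
  = 1
Equation: y = 1

y = 1


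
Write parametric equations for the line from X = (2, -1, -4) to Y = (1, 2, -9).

Direction vector d = Y - X = (1 - 2, 2 + 1, -9 + 4) = (-1, 3, -5)
Parametric form r = X + t·d:
x = 2 - t, y = -1 + 3t, z = -4 - 5t

x = 2 - t, y = -1 + 3t, z = -4 - 5t


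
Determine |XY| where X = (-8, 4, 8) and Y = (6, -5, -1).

d = √[(x₂-x₁)² + (y₂-y₁)² + (z₂-z₁)²]
  = √[14² + (-9)² + (-9)²]
  = √[196 + 81 + 81]
  = √358
  ≈ 18.92

18.92


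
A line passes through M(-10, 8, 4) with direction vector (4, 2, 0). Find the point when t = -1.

P(t) = M + t·d
  = (-10 + 4·(-1), 8 + 2·(-1), 4 + 0·(-1))
  = (-10 - 4, 8 - 2, 4 + 0)
  = (-14, 6, 4)

(-14, 6, 4)


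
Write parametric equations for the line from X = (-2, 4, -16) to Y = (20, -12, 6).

Direction vector d = Y - X = (20 + 2, -12 - 4, 6 + 16) = (22, -16, 22)
Parametric form r = X + t·d:
x = -2 + 22t, y = 4 - 16t, z = -16 + 22t

x = -2 + 22t, y = 4 - 16t, z = -16 + 22t


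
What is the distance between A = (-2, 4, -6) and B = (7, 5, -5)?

d = √[(x₂-x₁)² + (y₂-y₁)² + (z₂-z₁)²]
  = √[9² + 1² + 1²]
  = √[81 + 1 + 1]
  = √83
  ≈ 9.11

9.11


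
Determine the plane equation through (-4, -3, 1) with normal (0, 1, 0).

The plane through P with normal n = (a, b, c) satisfies n·(r - P) = 0,
i.e. ax + by + cz = a·x₀ + b·y₀ + c·z₀.
d = 0·(-4) + 1·(-3) + 0·1
  = 0 - 3 + 0
  = -3
Equation: y = -3

y = -3


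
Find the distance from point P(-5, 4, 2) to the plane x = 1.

distance = |a·x₀ + b·y₀ + c·z₀ - d| / √(a² + b² + c²)
  = |1·(-5) + 0·4 + 0·2 - 1| / √(1² + 0² + 0²)
  = |-5 + 0 + 0 - 1| / √(1 + 0 + 0)
  = |-6| / √1
  = 6 / 1
  ≈ 6

6


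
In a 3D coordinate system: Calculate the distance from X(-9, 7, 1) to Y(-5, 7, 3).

d = √[(x₂-x₁)² + (y₂-y₁)² + (z₂-z₁)²]
  = √[4² + 0² + 2²]
  = √[16 + 0 + 4]
  = √20
  ≈ 4.472

4.472


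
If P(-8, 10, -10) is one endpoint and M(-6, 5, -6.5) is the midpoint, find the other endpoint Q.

Q = 2M - P
  = (2·(-6) - (-8), 2·5 - 10, 2·(-6.5) - (-10))
  = (-12 + 8, 10 - 10, -13 + 10)
  = (-4, 0, -3)

(-4, 0, -3)


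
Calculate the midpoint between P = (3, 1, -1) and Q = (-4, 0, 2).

M = ((x₁+x₂)/2, (y₁+y₂)/2, (z₁+z₂)/2)
  = ((3 - 4)/2, (1 + 0)/2, (-1 + 2)/2)
  = (-1/2, 1/2, 1/2)
  = (-0.5, 0.5, 0.5)

(-0.5, 0.5, 0.5)


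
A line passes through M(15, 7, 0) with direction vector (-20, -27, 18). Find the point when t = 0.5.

P(t) = M + t·d
  = (15 + (-20)·0.5, 7 + (-27)·0.5, 0 + 18·0.5)
  = (15 - 10, 7 - 13.5, 0 + 9)
  = (5, -6.5, 9)

(5, -6.5, 9)


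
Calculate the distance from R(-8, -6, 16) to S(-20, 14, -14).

d = √[(x₂-x₁)² + (y₂-y₁)² + (z₂-z₁)²]
  = √[(-12)² + 20² + (-30)²]
  = √[144 + 400 + 900]
  = √1444
  ≈ 38

38


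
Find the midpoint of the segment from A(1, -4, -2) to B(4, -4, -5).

M = ((x₁+x₂)/2, (y₁+y₂)/2, (z₁+z₂)/2)
  = ((1 + 4)/2, (-4 - 4)/2, (-2 - 5)/2)
  = (5/2, -8/2, -7/2)
  = (2.5, -4, -3.5)

(2.5, -4, -3.5)


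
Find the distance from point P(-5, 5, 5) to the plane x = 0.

distance = |a·x₀ + b·y₀ + c·z₀ - d| / √(a² + b² + c²)
  = |1·(-5) + 0·5 + 0·5 - 0| / √(1² + 0² + 0²)
  = |-5 + 0 + 0 + 0| / √(1 + 0 + 0)
  = |-5| / √1
  = 5 / 1
  ≈ 5

5


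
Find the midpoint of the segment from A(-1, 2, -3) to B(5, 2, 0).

M = ((x₁+x₂)/2, (y₁+y₂)/2, (z₁+z₂)/2)
  = ((-1 + 5)/2, (2 + 2)/2, (-3 + 0)/2)
  = (4/2, 4/2, -3/2)
  = (2, 2, -1.5)

(2, 2, -1.5)


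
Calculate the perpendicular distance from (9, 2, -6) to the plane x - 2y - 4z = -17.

distance = |a·x₀ + b·y₀ + c·z₀ - d| / √(a² + b² + c²)
  = |1·9 + (-2)·2 + (-4)·(-6) - (-17)| / √(1² + (-2)² + (-4)²)
  = |9 - 4 + 24 + 17| / √(1 + 4 + 16)
  = |46| / √21
  = 46 / 4.583
  ≈ 10.04

10.04


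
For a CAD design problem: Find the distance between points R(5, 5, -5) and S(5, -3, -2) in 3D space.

d = √[(x₂-x₁)² + (y₂-y₁)² + (z₂-z₁)²]
  = √[0² + (-8)² + 3²]
  = √[0 + 64 + 9]
  = √73
  ≈ 8.544

8.544


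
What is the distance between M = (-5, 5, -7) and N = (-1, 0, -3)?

d = √[(x₂-x₁)² + (y₂-y₁)² + (z₂-z₁)²]
  = √[4² + (-5)² + 4²]
  = √[16 + 25 + 16]
  = √57
  ≈ 7.55

7.55


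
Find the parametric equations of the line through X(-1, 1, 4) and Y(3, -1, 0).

Direction vector d = Y - X = (3 + 1, -1 - 1, 0 - 4) = (4, -2, -4)
Parametric form r = X + t·d:
x = -1 + 4t, y = 1 - 2t, z = 4 - 4t

x = -1 + 4t, y = 1 - 2t, z = 4 - 4t


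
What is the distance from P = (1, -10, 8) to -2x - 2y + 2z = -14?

distance = |a·x₀ + b·y₀ + c·z₀ - d| / √(a² + b² + c²)
  = |(-2)·1 + (-2)·(-10) + 2·8 - (-14)| / √((-2)² + (-2)² + 2²)
  = |-2 + 20 + 16 + 14| / √(4 + 4 + 4)
  = |48| / √12
  = 48 / 3.464
  ≈ 13.86

13.86


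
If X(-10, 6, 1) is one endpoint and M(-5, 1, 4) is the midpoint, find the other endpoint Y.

Y = 2M - X
  = (2·(-5) - (-10), 2·1 - 6, 2·4 - 1)
  = (-10 + 10, 2 - 6, 8 - 1)
  = (0, -4, 7)

(0, -4, 7)


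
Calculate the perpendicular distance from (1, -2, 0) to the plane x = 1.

distance = |a·x₀ + b·y₀ + c·z₀ - d| / √(a² + b² + c²)
  = |1·1 + 0·(-2) + 0·0 - 1| / √(1² + 0² + 0²)
  = |1 + 0 + 0 - 1| / √(1 + 0 + 0)
  = |0| / √1
  = 0 / 1
  ≈ 0

0


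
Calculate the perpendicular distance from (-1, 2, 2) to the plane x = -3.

distance = |a·x₀ + b·y₀ + c·z₀ - d| / √(a² + b² + c²)
  = |1·(-1) + 0·2 + 0·2 - (-3)| / √(1² + 0² + 0²)
  = |-1 + 0 + 0 + 3| / √(1 + 0 + 0)
  = |2| / √1
  = 2 / 1
  ≈ 2

2


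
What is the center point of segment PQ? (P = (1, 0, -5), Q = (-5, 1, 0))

M = ((x₁+x₂)/2, (y₁+y₂)/2, (z₁+z₂)/2)
  = ((1 - 5)/2, (0 + 1)/2, (-5 + 0)/2)
  = (-4/2, 1/2, -5/2)
  = (-2, 0.5, -2.5)

(-2, 0.5, -2.5)


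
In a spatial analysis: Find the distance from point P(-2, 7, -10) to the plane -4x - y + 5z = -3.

distance = |a·x₀ + b·y₀ + c·z₀ - d| / √(a² + b² + c²)
  = |(-4)·(-2) + (-1)·7 + 5·(-10) - (-3)| / √((-4)² + (-1)² + 5²)
  = |8 - 7 - 50 + 3| / √(16 + 1 + 25)
  = |-46| / √42
  = 46 / 6.481
  ≈ 7.098

7.098


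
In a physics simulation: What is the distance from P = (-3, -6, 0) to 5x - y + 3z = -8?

distance = |a·x₀ + b·y₀ + c·z₀ - d| / √(a² + b² + c²)
  = |5·(-3) + (-1)·(-6) + 3·0 - (-8)| / √(5² + (-1)² + 3²)
  = |-15 + 6 + 0 + 8| / √(25 + 1 + 9)
  = |-1| / √35
  = 1 / 5.916
  ≈ 0.169

0.169


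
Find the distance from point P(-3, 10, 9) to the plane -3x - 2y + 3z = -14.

distance = |a·x₀ + b·y₀ + c·z₀ - d| / √(a² + b² + c²)
  = |(-3)·(-3) + (-2)·10 + 3·9 - (-14)| / √((-3)² + (-2)² + 3²)
  = |9 - 20 + 27 + 14| / √(9 + 4 + 9)
  = |30| / √22
  = 30 / 4.69
  ≈ 6.396

6.396


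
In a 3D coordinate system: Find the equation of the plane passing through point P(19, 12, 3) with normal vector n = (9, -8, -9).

The plane through P with normal n = (a, b, c) satisfies n·(r - P) = 0,
i.e. ax + by + cz = a·x₀ + b·y₀ + c·z₀.
d = 9·19 + (-8)·12 + (-9)·3
  = 171 - 96 - 27
  = 48
Equation: 9x - 8y - 9z = 48

9x - 8y - 9z = 48


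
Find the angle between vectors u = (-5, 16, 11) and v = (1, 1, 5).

u·v = (-5)·1 + 16·1 + 11·5 = -5 + 16 + 55 = 66
|u| = √((-5)² + 16² + 11²) = √402 ≈ 20.05
|v| = √(1² + 1² + 5²) = √27 ≈ 5.196
cos θ = (u·v)/(|u||v|) = 66/(20.05·5.196) ≈ 0.6335
θ = arccos(0.6335) ≈ 50.69°

50.69°


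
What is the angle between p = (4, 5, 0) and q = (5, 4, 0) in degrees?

p·q = 4·5 + 5·4 + 0·0 = 20 + 20 + 0 = 40
|p| = √(4² + 5² + 0²) = √41 ≈ 6.403
|q| = √(5² + 4² + 0²) = √41 ≈ 6.403
cos θ = (p·q)/(|p||q|) = 40/(6.403·6.403) ≈ 0.9756
θ = arccos(0.9756) ≈ 12.68°

12.68°


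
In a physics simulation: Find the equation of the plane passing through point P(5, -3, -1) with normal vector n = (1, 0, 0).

The plane through P with normal n = (a, b, c) satisfies n·(r - P) = 0,
i.e. ax + by + cz = a·x₀ + b·y₀ + c·z₀.
d = 1·5 + 0·(-3) + 0·(-1)
  = 5 + 0 + 0
  = 5
Equation: x = 5

x = 5


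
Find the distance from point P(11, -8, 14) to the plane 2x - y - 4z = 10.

distance = |a·x₀ + b·y₀ + c·z₀ - d| / √(a² + b² + c²)
  = |2·11 + (-1)·(-8) + (-4)·14 - 10| / √(2² + (-1)² + (-4)²)
  = |22 + 8 - 56 - 10| / √(4 + 1 + 16)
  = |-36| / √21
  = 36 / 4.583
  ≈ 7.856

7.856


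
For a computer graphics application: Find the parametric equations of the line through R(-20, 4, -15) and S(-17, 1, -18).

Direction vector d = S - R = (-17 + 20, 1 - 4, -18 + 15) = (3, -3, -3)
Parametric form r = R + t·d:
x = -20 + 3t, y = 4 - 3t, z = -15 - 3t

x = -20 + 3t, y = 4 - 3t, z = -15 - 3t


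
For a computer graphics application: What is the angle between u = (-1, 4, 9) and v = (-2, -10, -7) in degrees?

u·v = (-1)·(-2) + 4·(-10) + 9·(-7) = 2 - 40 - 63 = -101
|u| = √((-1)² + 4² + 9²) = √98 ≈ 9.899
|v| = √((-2)² + (-10)² + (-7)²) = √153 ≈ 12.37
cos θ = (u·v)/(|u||v|) = -101/(9.899·12.37) ≈ -0.8248
θ = arccos(-0.8248) ≈ 145.6°

145.6°


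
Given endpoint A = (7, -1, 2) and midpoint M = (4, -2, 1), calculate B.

B = 2M - A
  = (2·4 - 7, 2·(-2) - (-1), 2·1 - 2)
  = (8 - 7, -4 + 1, 2 - 2)
  = (1, -3, 0)

(1, -3, 0)


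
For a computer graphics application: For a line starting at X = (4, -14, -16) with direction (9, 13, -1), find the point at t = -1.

P(t) = X + t·d
  = (4 + 9·(-1), -14 + 13·(-1), -16 + (-1)·(-1))
  = (4 - 9, -14 - 13, -16 + 1)
  = (-5, -27, -15)

(-5, -27, -15)


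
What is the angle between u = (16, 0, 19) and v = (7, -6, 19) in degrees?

u·v = 16·7 + 0·(-6) + 19·19 = 112 + 0 + 361 = 473
|u| = √(16² + 0² + 19²) = √617 ≈ 24.84
|v| = √(7² + (-6)² + 19²) = √446 ≈ 21.12
cos θ = (u·v)/(|u||v|) = 473/(24.84·21.12) ≈ 0.9017
θ = arccos(0.9017) ≈ 25.62°

25.62°


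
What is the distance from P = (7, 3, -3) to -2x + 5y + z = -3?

distance = |a·x₀ + b·y₀ + c·z₀ - d| / √(a² + b² + c²)
  = |(-2)·7 + 5·3 + 1·(-3) - (-3)| / √((-2)² + 5² + 1²)
  = |-14 + 15 - 3 + 3| / √(4 + 25 + 1)
  = |1| / √30
  = 1 / 5.477
  ≈ 0.1826

0.1826


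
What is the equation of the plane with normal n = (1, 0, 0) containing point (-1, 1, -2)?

The plane through P with normal n = (a, b, c) satisfies n·(r - P) = 0,
i.e. ax + by + cz = a·x₀ + b·y₀ + c·z₀.
d = 1·(-1) + 0·1 + 0·(-2)
  = -1 + 0 + 0
  = -1
Equation: x = -1

x = -1


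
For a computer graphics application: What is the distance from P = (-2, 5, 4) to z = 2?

distance = |a·x₀ + b·y₀ + c·z₀ - d| / √(a² + b² + c²)
  = |0·(-2) + 0·5 + 1·4 - 2| / √(0² + 0² + 1²)
  = |0 + 0 + 4 - 2| / √(0 + 0 + 1)
  = |2| / √1
  = 2 / 1
  ≈ 2

2


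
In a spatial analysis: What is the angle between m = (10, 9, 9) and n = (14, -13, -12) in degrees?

m·n = 10·14 + 9·(-13) + 9·(-12) = 140 - 117 - 108 = -85
|m| = √(10² + 9² + 9²) = √262 ≈ 16.19
|n| = √(14² + (-13)² + (-12)²) = √509 ≈ 22.56
cos θ = (m·n)/(|m||n|) = -85/(16.19·22.56) ≈ -0.2328
θ = arccos(-0.2328) ≈ 103.5°

103.5°


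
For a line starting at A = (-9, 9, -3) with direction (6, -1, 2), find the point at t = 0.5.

P(t) = A + t·d
  = (-9 + 6·0.5, 9 + (-1)·0.5, -3 + 2·0.5)
  = (-9 + 3, 9 - 0.5, -3 + 1)
  = (-6, 8.5, -2)

(-6, 8.5, -2)


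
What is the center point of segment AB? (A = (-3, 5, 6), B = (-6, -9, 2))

M = ((x₁+x₂)/2, (y₁+y₂)/2, (z₁+z₂)/2)
  = ((-3 - 6)/2, (5 - 9)/2, (6 + 2)/2)
  = (-9/2, -4/2, 8/2)
  = (-4.5, -2, 4)

(-4.5, -2, 4)


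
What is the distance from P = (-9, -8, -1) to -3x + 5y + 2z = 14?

distance = |a·x₀ + b·y₀ + c·z₀ - d| / √(a² + b² + c²)
  = |(-3)·(-9) + 5·(-8) + 2·(-1) - 14| / √((-3)² + 5² + 2²)
  = |27 - 40 - 2 - 14| / √(9 + 25 + 4)
  = |-29| / √38
  = 29 / 6.164
  ≈ 4.704

4.704


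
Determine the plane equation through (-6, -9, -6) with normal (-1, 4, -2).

The plane through P with normal n = (a, b, c) satisfies n·(r - P) = 0,
i.e. ax + by + cz = a·x₀ + b·y₀ + c·z₀.
d = (-1)·(-6) + 4·(-9) + (-2)·(-6)
  = 6 - 36 + 12
  = -18
Equation: -x + 4y - 2z = -18

-x + 4y - 2z = -18


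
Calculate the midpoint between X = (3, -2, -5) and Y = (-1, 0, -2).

M = ((x₁+x₂)/2, (y₁+y₂)/2, (z₁+z₂)/2)
  = ((3 - 1)/2, (-2 + 0)/2, (-5 - 2)/2)
  = (2/2, -2/2, -7/2)
  = (1, -1, -3.5)

(1, -1, -3.5)


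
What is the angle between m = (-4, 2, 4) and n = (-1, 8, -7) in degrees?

m·n = (-4)·(-1) + 2·8 + 4·(-7) = 4 + 16 - 28 = -8
|m| = √((-4)² + 2² + 4²) = √36 ≈ 6
|n| = √((-1)² + 8² + (-7)²) = √114 ≈ 10.68
cos θ = (m·n)/(|m||n|) = -8/(6·10.68) ≈ -0.1249
θ = arccos(-0.1249) ≈ 97.17°

97.17°


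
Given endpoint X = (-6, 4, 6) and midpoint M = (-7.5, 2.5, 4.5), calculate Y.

Y = 2M - X
  = (2·(-7.5) - (-6), 2·2.5 - 4, 2·4.5 - 6)
  = (-15 + 6, 5 - 4, 9 - 6)
  = (-9, 1, 3)

(-9, 1, 3)


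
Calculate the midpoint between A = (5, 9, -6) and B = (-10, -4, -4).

M = ((x₁+x₂)/2, (y₁+y₂)/2, (z₁+z₂)/2)
  = ((5 - 10)/2, (9 - 4)/2, (-6 - 4)/2)
  = (-5/2, 5/2, -10/2)
  = (-2.5, 2.5, -5)

(-2.5, 2.5, -5)


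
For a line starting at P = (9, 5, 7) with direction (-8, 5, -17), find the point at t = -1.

P(t) = P + t·d
  = (9 + (-8)·(-1), 5 + 5·(-1), 7 + (-17)·(-1))
  = (9 + 8, 5 - 5, 7 + 17)
  = (17, 0, 24)

(17, 0, 24)


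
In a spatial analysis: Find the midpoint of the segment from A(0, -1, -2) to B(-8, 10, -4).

M = ((x₁+x₂)/2, (y₁+y₂)/2, (z₁+z₂)/2)
  = ((0 - 8)/2, (-1 + 10)/2, (-2 - 4)/2)
  = (-8/2, 9/2, -6/2)
  = (-4, 4.5, -3)

(-4, 4.5, -3)


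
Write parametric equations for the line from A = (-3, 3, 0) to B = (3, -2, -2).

Direction vector d = B - A = (3 + 3, -2 - 3, -2 + 0) = (6, -5, -2)
Parametric form r = A + t·d:
x = -3 + 6t, y = 3 - 5t, z = 0 - 2t

x = -3 + 6t, y = 3 - 5t, z = 0 - 2t


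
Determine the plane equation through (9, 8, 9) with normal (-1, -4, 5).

The plane through P with normal n = (a, b, c) satisfies n·(r - P) = 0,
i.e. ax + by + cz = a·x₀ + b·y₀ + c·z₀.
d = (-1)·9 + (-4)·8 + 5·9
  = -9 - 32 + 45
  = 4
Equation: -x - 4y + 5z = 4

-x - 4y + 5z = 4


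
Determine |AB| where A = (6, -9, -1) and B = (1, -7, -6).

d = √[(x₂-x₁)² + (y₂-y₁)² + (z₂-z₁)²]
  = √[(-5)² + 2² + (-5)²]
  = √[25 + 4 + 25]
  = √54
  ≈ 7.348

7.348


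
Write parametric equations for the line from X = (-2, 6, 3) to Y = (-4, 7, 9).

Direction vector d = Y - X = (-4 + 2, 7 - 6, 9 - 3) = (-2, 1, 6)
Parametric form r = X + t·d:
x = -2 - 2t, y = 6 + t, z = 3 + 6t

x = -2 - 2t, y = 6 + t, z = 3 + 6t


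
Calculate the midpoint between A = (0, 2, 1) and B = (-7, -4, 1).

M = ((x₁+x₂)/2, (y₁+y₂)/2, (z₁+z₂)/2)
  = ((0 - 7)/2, (2 - 4)/2, (1 + 1)/2)
  = (-7/2, -2/2, 2/2)
  = (-3.5, -1, 1)

(-3.5, -1, 1)


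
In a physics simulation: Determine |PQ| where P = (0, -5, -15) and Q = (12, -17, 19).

d = √[(x₂-x₁)² + (y₂-y₁)² + (z₂-z₁)²]
  = √[12² + (-12)² + 34²]
  = √[144 + 144 + 1156]
  = √1444
  ≈ 38

38


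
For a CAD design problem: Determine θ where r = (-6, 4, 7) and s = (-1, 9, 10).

r·s = (-6)·(-1) + 4·9 + 7·10 = 6 + 36 + 70 = 112
|r| = √((-6)² + 4² + 7²) = √101 ≈ 10.05
|s| = √((-1)² + 9² + 10²) = √182 ≈ 13.49
cos θ = (r·s)/(|r||s|) = 112/(10.05·13.49) ≈ 0.8261
θ = arccos(0.8261) ≈ 34.3°

34.3°


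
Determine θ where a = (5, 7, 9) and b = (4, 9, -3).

a·b = 5·4 + 7·9 + 9·(-3) = 20 + 63 - 27 = 56
|a| = √(5² + 7² + 9²) = √155 ≈ 12.45
|b| = √(4² + 9² + (-3)²) = √106 ≈ 10.3
cos θ = (a·b)/(|a||b|) = 56/(12.45·10.3) ≈ 0.4369
θ = arccos(0.4369) ≈ 64.09°

64.09°


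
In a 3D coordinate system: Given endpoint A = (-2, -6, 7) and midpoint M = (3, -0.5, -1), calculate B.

B = 2M - A
  = (2·3 - (-2), 2·(-0.5) - (-6), 2·(-1) - 7)
  = (6 + 2, -1 + 6, -2 - 7)
  = (8, 5, -9)

(8, 5, -9)


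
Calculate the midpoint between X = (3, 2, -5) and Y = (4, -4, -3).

M = ((x₁+x₂)/2, (y₁+y₂)/2, (z₁+z₂)/2)
  = ((3 + 4)/2, (2 - 4)/2, (-5 - 3)/2)
  = (7/2, -2/2, -8/2)
  = (3.5, -1, -4)

(3.5, -1, -4)


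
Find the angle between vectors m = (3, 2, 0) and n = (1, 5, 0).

m·n = 3·1 + 2·5 + 0·0 = 3 + 10 + 0 = 13
|m| = √(3² + 2² + 0²) = √13 ≈ 3.606
|n| = √(1² + 5² + 0²) = √26 ≈ 5.099
cos θ = (m·n)/(|m||n|) = 13/(3.606·5.099) ≈ 0.7071
θ = arccos(0.7071) ≈ 45°

45°


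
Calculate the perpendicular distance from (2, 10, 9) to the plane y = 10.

distance = |a·x₀ + b·y₀ + c·z₀ - d| / √(a² + b² + c²)
  = |0·2 + 1·10 + 0·9 - 10| / √(0² + 1² + 0²)
  = |0 + 10 + 0 - 10| / √(0 + 1 + 0)
  = |0| / √1
  = 0 / 1
  ≈ 0

0


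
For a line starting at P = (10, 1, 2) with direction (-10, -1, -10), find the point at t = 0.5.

P(t) = P + t·d
  = (10 + (-10)·0.5, 1 + (-1)·0.5, 2 + (-10)·0.5)
  = (10 - 5, 1 - 0.5, 2 - 5)
  = (5, 0.5, -3)

(5, 0.5, -3)


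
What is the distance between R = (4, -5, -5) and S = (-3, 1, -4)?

d = √[(x₂-x₁)² + (y₂-y₁)² + (z₂-z₁)²]
  = √[(-7)² + 6² + 1²]
  = √[49 + 36 + 1]
  = √86
  ≈ 9.274

9.274


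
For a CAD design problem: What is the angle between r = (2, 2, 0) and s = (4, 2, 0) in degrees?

r·s = 2·4 + 2·2 + 0·0 = 8 + 4 + 0 = 12
|r| = √(2² + 2² + 0²) = √8 ≈ 2.828
|s| = √(4² + 2² + 0²) = √20 ≈ 4.472
cos θ = (r·s)/(|r||s|) = 12/(2.828·4.472) ≈ 0.9487
θ = arccos(0.9487) ≈ 18.43°

18.43°
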